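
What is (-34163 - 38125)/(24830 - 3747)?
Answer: -72288/21083 ≈ -3.4287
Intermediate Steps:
(-34163 - 38125)/(24830 - 3747) = -72288/21083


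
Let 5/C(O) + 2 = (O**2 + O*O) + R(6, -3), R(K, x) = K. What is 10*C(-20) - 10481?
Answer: -4213337/402 ≈ -10481.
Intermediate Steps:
C(O) = 5/(4 + 2*O**2) (C(O) = 5/(-2 + ((O**2 + O*O) + 6)) = 5/(-2 + ((O**2 + O**2) + 6)) = 5/(-2 + (2*O**2 + 6)) = 5/(-2 + (6 + 2*O**2)) = 5/(4 + 2*O**2))
10*C(-20) - 10481 = 10*(5/(2*(2 + (-20)**2))) - 10481 = 10*(5/(2*(2 + 400))) - 10481 = 10*((5/2)/402) - 10481 = 10*((5/2)*(1/402)) - 10481 = 10*(5/804) - 10481 = 25/402 - 10481 = -4213337/402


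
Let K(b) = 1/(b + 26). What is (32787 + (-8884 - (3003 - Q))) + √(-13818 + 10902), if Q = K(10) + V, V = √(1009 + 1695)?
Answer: 754273/36 + 54*I ≈ 20952.0 + 54.0*I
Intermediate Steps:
K(b) = 1/(26 + b)
V = 52 (V = √2704 = 52)
Q = 1873/36 (Q = 1/(26 + 10) + 52 = 1/36 + 52 = 1873/36 ≈ 52.028)
(32787 + (-8884 - (3003 - Q))) + √(-13818 + 10902) = (32787 + (-8884 - (3003 - 1*1873/36))) + √(-13818 + 10902) = (32787 + (-8884 - (3003 - 1873/36))) + √(-2916) = (32787 + (-8884 - 1*106235/36)) + 54*I = (32787 + (-8884 - 106235/36)) + 54*I = (32787 - 426059/36) + 54*I = 754273/36 + 54*I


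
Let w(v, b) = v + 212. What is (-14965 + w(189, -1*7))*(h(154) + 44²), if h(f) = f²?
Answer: -373595728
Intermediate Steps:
w(v, b) = 212 + v
(-14965 + w(189, -1*7))*(h(154) + 44²) = (-14965 + (212 + 189))*(154² + 44²) = (-14965 + 401)*(23716 + 1936) = -14564*25652 = -373595728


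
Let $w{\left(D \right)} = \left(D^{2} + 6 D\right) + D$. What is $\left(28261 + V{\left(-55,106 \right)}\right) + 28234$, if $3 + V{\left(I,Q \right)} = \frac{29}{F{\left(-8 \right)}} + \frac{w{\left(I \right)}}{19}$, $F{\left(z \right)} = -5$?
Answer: $\frac{5379389}{95} \approx 56625.0$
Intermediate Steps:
$w{\left(D \right)} = D^{2} + 7 D$
$V{\left(I,Q \right)} = - \frac{44}{5} + \frac{I \left(7 + I\right)}{19}$ ($V{\left(I,Q \right)} = -3 + \left(\frac{29}{-5} + \frac{I \left(7 + I\right)}{19}\right) = -3 + \left(29 \left(- \frac{1}{5}\right) + I \left(7 + I\right) \frac{1}{19}\right) = -3 + \left(- \frac{29}{5} + \frac{I \left(7 + I\right)}{19}\right) = - \frac{44}{5} + \frac{I \left(7 + I\right)}{19}$)
$\left(28261 + V{\left(-55,106 \right)}\right) + 28234 = \left(28261 - \left(\frac{44}{5} + \frac{55 \left(7 - 55\right)}{19}\right)\right) + 28234 = \left(28261 - \left(\frac{44}{5} + \frac{55}{19} \left(-48\right)\right)\right) + 28234 = \left(28261 + \left(- \frac{44}{5} + \frac{2640}{19}\right)\right) + 28234 = \left(28261 + \frac{12364}{95}\right) + 28234 = \frac{2697159}{95} + 28234 = \frac{5379389}{95}$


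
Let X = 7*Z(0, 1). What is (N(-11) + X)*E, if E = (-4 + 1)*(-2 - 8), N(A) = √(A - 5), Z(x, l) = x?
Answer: 120*I ≈ 120.0*I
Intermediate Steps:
N(A) = √(-5 + A)
E = 30 (E = -3*(-10) = 30)
X = 0 (X = 7*0 = 0)
(N(-11) + X)*E = (√(-5 - 11) + 0)*30 = (√(-16) + 0)*30 = (4*I + 0)*30 = (4*I)*30 = 120*I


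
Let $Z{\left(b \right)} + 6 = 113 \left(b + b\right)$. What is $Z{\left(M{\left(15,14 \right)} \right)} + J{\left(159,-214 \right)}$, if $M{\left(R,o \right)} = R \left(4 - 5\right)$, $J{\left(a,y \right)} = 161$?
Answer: $-3235$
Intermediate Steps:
$M{\left(R,o \right)} = - R$ ($M{\left(R,o \right)} = R \left(-1\right) = - R$)
$Z{\left(b \right)} = -6 + 226 b$ ($Z{\left(b \right)} = -6 + 113 \left(b + b\right) = -6 + 113 \cdot 2 b = -6 + 226 b$)
$Z{\left(M{\left(15,14 \right)} \right)} + J{\left(159,-214 \right)} = \left(-6 + 226 \left(\left(-1\right) 15\right)\right) + 161 = \left(-6 + 226 \left(-15\right)\right) + 161 = \left(-6 - 3390\right) + 161 = -3396 + 161 = -3235$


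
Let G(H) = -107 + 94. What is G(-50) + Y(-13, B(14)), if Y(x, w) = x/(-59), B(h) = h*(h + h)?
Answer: -754/59 ≈ -12.780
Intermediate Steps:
B(h) = 2*h² (B(h) = h*(2*h) = 2*h²)
Y(x, w) = -x/59 (Y(x, w) = x*(-1/59) = -x/59)
G(H) = -13
G(-50) + Y(-13, B(14)) = -13 - 1/59*(-13) = -13 + 13/59 = -754/59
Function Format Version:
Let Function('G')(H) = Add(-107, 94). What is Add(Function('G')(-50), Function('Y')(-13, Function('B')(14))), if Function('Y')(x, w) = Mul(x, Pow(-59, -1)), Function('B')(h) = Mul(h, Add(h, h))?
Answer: Rational(-754, 59) ≈ -12.780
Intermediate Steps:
Function('B')(h) = Mul(2, Pow(h, 2)) (Function('B')(h) = Mul(h, Mul(2, h)) = Mul(2, Pow(h, 2)))
Function('Y')(x, w) = Mul(Rational(-1, 59), x) (Function('Y')(x, w) = Mul(x, Rational(-1, 59)) = Mul(Rational(-1, 59), x))
Function('G')(H) = -13
Add(Function('G')(-50), Function('Y')(-13, Function('B')(14))) = Add(-13, Mul(Rational(-1, 59), -13)) = Add(-13, Rational(13, 59)) = Rational(-754, 59)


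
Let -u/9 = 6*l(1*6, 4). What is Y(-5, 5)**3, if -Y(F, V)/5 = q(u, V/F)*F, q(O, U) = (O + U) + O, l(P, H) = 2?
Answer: -159661140625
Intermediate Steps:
u = -108 (u = -54*2 = -9*12 = -108)
q(O, U) = U + 2*O
Y(F, V) = -5*F*(-216 + V/F) (Y(F, V) = -5*(V/F + 2*(-108))*F = -5*(V/F - 216)*F = -5*(-216 + V/F)*F = -5*F*(-216 + V/F))
Y(-5, 5)**3 = (-5*5 + 1080*(-5))**3 = (-25 - 5400)**3 = (-5425)**3 = -159661140625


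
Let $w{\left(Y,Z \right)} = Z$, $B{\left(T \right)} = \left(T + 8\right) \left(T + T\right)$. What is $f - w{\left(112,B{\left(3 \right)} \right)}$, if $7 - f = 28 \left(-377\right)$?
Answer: $10497$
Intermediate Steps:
$B{\left(T \right)} = 2 T \left(8 + T\right)$ ($B{\left(T \right)} = \left(8 + T\right) 2 T = 2 T \left(8 + T\right)$)
$f = 10563$ ($f = 7 - 28 \left(-377\right) = 7 - -10556 = 7 + 10556 = 10563$)
$f - w{\left(112,B{\left(3 \right)} \right)} = 10563 - 2 \cdot 3 \left(8 + 3\right) = 10563 - 2 \cdot 3 \cdot 11 = 10563 - 66 = 10497$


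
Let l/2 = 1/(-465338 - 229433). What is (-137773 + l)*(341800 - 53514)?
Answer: -27594933391585710/694771 ≈ -3.9718e+10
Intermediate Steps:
l = -2/694771 (l = 2/(-465338 - 229433) = 2/(-694771) = 2*(-1/694771) = -2/694771 ≈ -2.8786e-6)
(-137773 + l)*(341800 - 53514) = (-137773 - 2/694771)*(341800 - 53514) = -95720684985/694771*288286 = -27594933391585710/694771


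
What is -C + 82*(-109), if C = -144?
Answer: -8794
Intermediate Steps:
-C + 82*(-109) = -1*(-144) + 82*(-109) = 144 - 8938 = -8794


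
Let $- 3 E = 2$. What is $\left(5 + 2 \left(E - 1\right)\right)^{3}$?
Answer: $\frac{125}{27} \approx 4.6296$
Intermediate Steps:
$E = - \frac{2}{3}$ ($E = \left(- \frac{1}{3}\right) 2 = - \frac{2}{3} \approx -0.66667$)
$\left(5 + 2 \left(E - 1\right)\right)^{3} = \left(5 + 2 \left(- \frac{2}{3} - 1\right)\right)^{3} = \left(5 + 2 \left(- \frac{5}{3}\right)\right)^{3} = \left(5 - \frac{10}{3}\right)^{3} = \left(\frac{5}{3}\right)^{3} = \frac{125}{27}$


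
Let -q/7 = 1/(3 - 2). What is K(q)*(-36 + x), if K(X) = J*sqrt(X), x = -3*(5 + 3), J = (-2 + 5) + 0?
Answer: -180*I*sqrt(7) ≈ -476.24*I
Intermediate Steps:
J = 3 (J = 3 + 0 = 3)
q = -7 (q = -7/(3 - 2) = -7/1 = -7*1 = -7)
x = -24 (x = -3*8 = -24)
K(X) = 3*sqrt(X)
K(q)*(-36 + x) = (3*sqrt(-7))*(-36 - 24) = (3*(I*sqrt(7)))*(-60) = (3*I*sqrt(7))*(-60) = -180*I*sqrt(7)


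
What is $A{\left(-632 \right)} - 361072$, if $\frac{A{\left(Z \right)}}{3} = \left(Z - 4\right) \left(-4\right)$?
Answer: $-353440$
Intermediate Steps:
$A{\left(Z \right)} = 48 - 12 Z$ ($A{\left(Z \right)} = 3 \left(Z - 4\right) \left(-4\right) = 3 \left(-4 + Z\right) \left(-4\right) = 3 \left(16 - 4 Z\right) = 48 - 12 Z$)
$A{\left(-632 \right)} - 361072 = \left(48 - -7584\right) - 361072 = \left(48 + 7584\right) - 361072 = 7632 - 361072 = -353440$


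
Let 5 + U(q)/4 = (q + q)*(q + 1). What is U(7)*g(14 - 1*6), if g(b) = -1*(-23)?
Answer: 9844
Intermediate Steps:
U(q) = -20 + 8*q*(1 + q) (U(q) = -20 + 4*((q + q)*(q + 1)) = -20 + 4*((2*q)*(1 + q)) = -20 + 4*(2*q*(1 + q)) = -20 + 8*q*(1 + q))
g(b) = 23
U(7)*g(14 - 1*6) = (-20 + 8*7 + 8*7**2)*23 = (-20 + 56 + 8*49)*23 = (-20 + 56 + 392)*23 = 428*23 = 9844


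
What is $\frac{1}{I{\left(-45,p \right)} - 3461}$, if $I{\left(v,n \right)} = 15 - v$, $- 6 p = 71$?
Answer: $- \frac{1}{3401} \approx -0.00029403$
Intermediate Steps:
$p = - \frac{71}{6}$ ($p = \left(- \frac{1}{6}\right) 71 = - \frac{71}{6} \approx -11.833$)
$\frac{1}{I{\left(-45,p \right)} - 3461} = \frac{1}{\left(15 - -45\right) - 3461} = \frac{1}{\left(15 + 45\right) - 3461} = \frac{1}{60 - 3461} = \frac{1}{-3401} = - \frac{1}{3401}$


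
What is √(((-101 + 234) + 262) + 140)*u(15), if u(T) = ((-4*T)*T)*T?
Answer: -13500*√535 ≈ -3.1226e+5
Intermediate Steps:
u(T) = -4*T³ (u(T) = (-4*T²)*T = -4*T³)
√(((-101 + 234) + 262) + 140)*u(15) = √(((-101 + 234) + 262) + 140)*(-4*15³) = √((133 + 262) + 140)*(-4*3375) = √(395 + 140)*(-13500) = √535*(-13500) = -13500*√535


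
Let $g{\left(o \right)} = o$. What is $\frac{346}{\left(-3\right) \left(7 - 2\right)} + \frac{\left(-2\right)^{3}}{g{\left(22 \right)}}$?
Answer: $- \frac{3866}{165} \approx -23.43$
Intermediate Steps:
$\frac{346}{\left(-3\right) \left(7 - 2\right)} + \frac{\left(-2\right)^{3}}{g{\left(22 \right)}} = \frac{346}{\left(-3\right) \left(7 - 2\right)} + \frac{\left(-2\right)^{3}}{22} = \frac{346}{\left(-3\right) 5} - \frac{4}{11} = \frac{346}{-15} - \frac{4}{11} = 346 \left(- \frac{1}{15}\right) - \frac{4}{11} = - \frac{346}{15} - \frac{4}{11} = - \frac{3866}{165}$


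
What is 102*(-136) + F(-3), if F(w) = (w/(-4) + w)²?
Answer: -221871/16 ≈ -13867.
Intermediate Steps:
F(w) = 9*w²/16 (F(w) = (w*(-¼) + w)² = (-w/4 + w)² = (3*w/4)² = 9*w²/16)
102*(-136) + F(-3) = 102*(-136) + (9/16)*(-3)² = -13872 + (9/16)*9 = -13872 + 81/16 = -221871/16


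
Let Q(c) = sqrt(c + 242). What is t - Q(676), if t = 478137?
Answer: 478137 - 3*sqrt(102) ≈ 4.7811e+5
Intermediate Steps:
Q(c) = sqrt(242 + c)
t - Q(676) = 478137 - sqrt(242 + 676) = 478137 - sqrt(918) = 478137 - 3*sqrt(102)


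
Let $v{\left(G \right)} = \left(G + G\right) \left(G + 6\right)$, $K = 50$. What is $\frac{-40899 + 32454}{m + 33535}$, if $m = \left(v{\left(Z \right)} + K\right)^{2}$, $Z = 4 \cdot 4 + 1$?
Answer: $- \frac{8445}{725759} \approx -0.011636$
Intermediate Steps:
$Z = 17$ ($Z = 16 + 1 = 17$)
$v{\left(G \right)} = 2 G \left(6 + G\right)$
$m = 692224$ ($m = \left(2 \cdot 17 \left(6 + 17\right) + 50\right)^{2} = \left(2 \cdot 17 \cdot 23 + 50\right)^{2} = \left(782 + 50\right)^{2} = 832^{2} = 692224$)
$\frac{-40899 + 32454}{m + 33535} = \frac{-40899 + 32454}{692224 + 33535} = - \frac{8445}{725759}$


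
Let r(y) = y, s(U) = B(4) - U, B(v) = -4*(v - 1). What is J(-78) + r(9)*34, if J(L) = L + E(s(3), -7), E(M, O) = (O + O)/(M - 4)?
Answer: 4346/19 ≈ 228.74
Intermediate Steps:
B(v) = 4 - 4*v (B(v) = -4*(-1 + v) = 4 - 4*v)
s(U) = -12 - U (s(U) = (4 - 4*4) - U = (4 - 16) - U = -12 - U)
E(M, O) = 2*O/(-4 + M) (E(M, O) = (2*O)/(-4 + M) = 2*O/(-4 + M))
J(L) = 14/19 + L (J(L) = L + 2*(-7)/(-4 + (-12 - 1*3)) = L + 2*(-7)/(-4 + (-12 - 3)) = L + 2*(-7)/(-4 - 15) = L + 2*(-7)/(-19) = L + 2*(-7)*(-1/19) = L + 14/19 = 14/19 + L)
J(-78) + r(9)*34 = (14/19 - 78) + 9*34 = -1468/19 + 306 = 4346/19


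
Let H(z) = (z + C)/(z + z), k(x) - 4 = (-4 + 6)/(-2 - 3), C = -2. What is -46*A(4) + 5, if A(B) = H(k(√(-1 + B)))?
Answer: -47/9 ≈ -5.2222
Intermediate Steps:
k(x) = 18/5 (k(x) = 4 + (-4 + 6)/(-2 - 3) = 4 + 2/(-5) = 4 + 2*(-⅕) = 4 - ⅖ = 18/5)
H(z) = (-2 + z)/(2*z) (H(z) = (z - 2)/(z + z) = (-2 + z)/((2*z)) = (-2 + z)*(1/(2*z)) = (-2 + z)/(2*z))
A(B) = 2/9 (A(B) = (-2 + 18/5)/(2*(18/5)) = (½)*(5/18)*(8/5) = 2/9)
-46*A(4) + 5 = -46*2/9 + 5 = -92/9 + 5 = -47/9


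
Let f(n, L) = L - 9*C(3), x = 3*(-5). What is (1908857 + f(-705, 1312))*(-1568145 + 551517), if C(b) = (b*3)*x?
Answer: -1943166493152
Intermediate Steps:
x = -15
C(b) = -45*b (C(b) = (b*3)*(-15) = (3*b)*(-15) = -45*b)
f(n, L) = 1215 + L (f(n, L) = L - (-405)*3 = L - 9*(-135) = L + 1215 = 1215 + L)
(1908857 + f(-705, 1312))*(-1568145 + 551517) = (1908857 + (1215 + 1312))*(-1568145 + 551517) = (1908857 + 2527)*(-1016628) = 1911384*(-1016628) = -1943166493152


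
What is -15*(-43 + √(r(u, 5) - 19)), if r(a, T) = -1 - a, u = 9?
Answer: 645 - 15*I*√29 ≈ 645.0 - 80.777*I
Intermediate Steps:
-15*(-43 + √(r(u, 5) - 19)) = -15*(-43 + √((-1 - 1*9) - 19)) = -15*(-43 + √((-1 - 9) - 19)) = -15*(-43 + √(-10 - 19)) = -15*(-43 + √(-29)) = -15*(-43 + I*√29) = 645 - 15*I*√29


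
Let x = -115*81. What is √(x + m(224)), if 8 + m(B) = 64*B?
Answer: 3*√557 ≈ 70.802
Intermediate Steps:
m(B) = -8 + 64*B
x = -9315
√(x + m(224)) = √(-9315 + (-8 + 64*224)) = √(-9315 + (-8 + 14336)) = √(-9315 + 14328) = √5013 = 3*√557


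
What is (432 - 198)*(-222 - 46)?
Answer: -62712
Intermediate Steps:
(432 - 198)*(-222 - 46) = 234*(-268) = -62712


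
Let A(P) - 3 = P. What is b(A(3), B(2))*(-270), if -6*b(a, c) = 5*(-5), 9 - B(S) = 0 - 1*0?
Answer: -1125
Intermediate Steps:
A(P) = 3 + P
B(S) = 9 (B(S) = 9 - (0 - 1*0) = 9 - (0 + 0) = 9 - 1*0 = 9 + 0 = 9)
b(a, c) = 25/6 (b(a, c) = -5*(-5)/6 = -⅙*(-25) = 25/6)
b(A(3), B(2))*(-270) = (25/6)*(-270) = -1125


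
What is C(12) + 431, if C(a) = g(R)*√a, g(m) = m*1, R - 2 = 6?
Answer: 431 + 16*√3 ≈ 458.71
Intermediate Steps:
R = 8 (R = 2 + 6 = 8)
g(m) = m
C(a) = 8*√a
C(12) + 431 = 8*√12 + 431 = 8*(2*√3) + 431 = 16*√3 + 431 = 431 + 16*√3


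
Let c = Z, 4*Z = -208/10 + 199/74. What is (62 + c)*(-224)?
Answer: -2381652/185 ≈ -12874.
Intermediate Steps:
Z = -6701/1480 (Z = (-208/10 + 199/74)/4 = (-208*⅒ + 199*(1/74))/4 = (-104/5 + 199/74)/4 = (¼)*(-6701/370) = -6701/1480 ≈ -4.5277)
c = -6701/1480 ≈ -4.5277
(62 + c)*(-224) = (62 - 6701/1480)*(-224) = (85059/1480)*(-224) = -2381652/185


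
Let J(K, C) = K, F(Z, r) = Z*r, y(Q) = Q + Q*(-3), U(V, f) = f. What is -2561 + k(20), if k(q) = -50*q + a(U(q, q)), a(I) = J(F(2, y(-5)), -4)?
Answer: -3541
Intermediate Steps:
y(Q) = -2*Q (y(Q) = Q - 3*Q = -2*Q)
a(I) = 20 (a(I) = 2*(-2*(-5)) = 2*10 = 20)
k(q) = 20 - 50*q (k(q) = -50*q + 20 = 20 - 50*q)
-2561 + k(20) = -2561 + (20 - 50*20) = -2561 + (20 - 1000) = -2561 - 980 = -3541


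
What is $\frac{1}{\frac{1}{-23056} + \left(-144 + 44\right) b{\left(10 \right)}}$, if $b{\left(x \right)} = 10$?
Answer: $- \frac{23056}{23056001} \approx -0.001$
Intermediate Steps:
$\frac{1}{\frac{1}{-23056} + \left(-144 + 44\right) b{\left(10 \right)}} = \frac{1}{\frac{1}{-23056} + \left(-144 + 44\right) 10} = \frac{1}{- \frac{1}{23056} - 1000} = \frac{1}{- \frac{23056001}{23056}} = - \frac{23056}{23056001}$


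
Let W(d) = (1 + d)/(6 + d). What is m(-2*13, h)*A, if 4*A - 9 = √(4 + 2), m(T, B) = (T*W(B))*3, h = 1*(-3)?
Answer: 117 + 13*√6 ≈ 148.84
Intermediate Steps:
h = -3
W(d) = (1 + d)/(6 + d)
m(T, B) = 3*T*(1 + B)/(6 + B) (m(T, B) = (T*((1 + B)/(6 + B)))*3 = (T*(1 + B)/(6 + B))*3 = 3*T*(1 + B)/(6 + B))
A = 9/4 + √6/4 (A = 9/4 + √(4 + 2)/4 = 9/4 + √6/4 ≈ 2.8624)
m(-2*13, h)*A = (3*(-2*13)*(1 - 3)/(6 - 3))*(9/4 + √6/4) = (3*(-26)*(-2)/3)*(9/4 + √6/4) = (3*(-26)*(⅓)*(-2))*(9/4 + √6/4) = 52*(9/4 + √6/4) = 117 + 13*√6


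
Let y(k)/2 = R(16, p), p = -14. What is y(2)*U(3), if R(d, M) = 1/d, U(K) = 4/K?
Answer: 1/6 ≈ 0.16667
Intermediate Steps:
y(k) = 1/8 (y(k) = 2/16 = 2*(1/16) = 1/8)
y(2)*U(3) = (4/3)/8 = (4*(1/3))/8 = (1/8)*(4/3) = 1/6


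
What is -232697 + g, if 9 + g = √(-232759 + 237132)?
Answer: -232706 + √4373 ≈ -2.3264e+5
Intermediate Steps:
g = -9 + √4373 (g = -9 + √(-232759 + 237132) = -9 + √4373 ≈ 57.129)
-232697 + g = -232697 + (-9 + √4373) = -232706 + √4373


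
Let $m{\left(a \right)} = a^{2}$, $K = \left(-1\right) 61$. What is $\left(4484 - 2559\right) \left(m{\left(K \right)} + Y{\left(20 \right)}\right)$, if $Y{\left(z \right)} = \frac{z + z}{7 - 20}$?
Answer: $\frac{93041025}{13} \approx 7.157 \cdot 10^{6}$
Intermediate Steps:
$K = -61$
$Y{\left(z \right)} = - \frac{2 z}{13}$ ($Y{\left(z \right)} = \frac{2 z}{-13} = 2 z \left(- \frac{1}{13}\right) = - \frac{2 z}{13}$)
$\left(4484 - 2559\right) \left(m{\left(K \right)} + Y{\left(20 \right)}\right) = \left(4484 - 2559\right) \left(\left(-61\right)^{2} - \frac{40}{13}\right) = 1925 \left(3721 - \frac{40}{13}\right) = 1925 \cdot \frac{48333}{13} = \frac{93041025}{13}$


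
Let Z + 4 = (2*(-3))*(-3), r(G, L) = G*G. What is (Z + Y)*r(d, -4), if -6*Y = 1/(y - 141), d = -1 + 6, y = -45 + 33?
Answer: 321325/918 ≈ 350.03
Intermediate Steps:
y = -12
d = 5
Y = 1/918 (Y = -1/(6*(-12 - 141)) = -⅙/(-153) = -⅙*(-1/153) = 1/918 ≈ 0.0010893)
r(G, L) = G²
Z = 14 (Z = -4 + (2*(-3))*(-3) = -4 - 6*(-3) = -4 + 18 = 14)
(Z + Y)*r(d, -4) = (14 + 1/918)*5² = (12853/918)*25 = 321325/918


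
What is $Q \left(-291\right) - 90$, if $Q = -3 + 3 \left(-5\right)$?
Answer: $5148$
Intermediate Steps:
$Q = -18$ ($Q = -3 - 15 = -18$)
$Q \left(-291\right) - 90 = \left(-18\right) \left(-291\right) - 90 = 5238 - 90 = 5148$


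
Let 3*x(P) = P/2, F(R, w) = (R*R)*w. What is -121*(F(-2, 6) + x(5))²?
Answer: -2686321/36 ≈ -74620.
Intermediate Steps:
F(R, w) = w*R² (F(R, w) = R²*w = w*R²)
x(P) = P/6 (x(P) = (P/2)/3 = P/6)
-121*(F(-2, 6) + x(5))² = -121*(6*(-2)² + (⅙)*5)² = -121*(6*4 + ⅚)² = -121*(24 + ⅚)² = -121*(149/6)² = -121*22201/36 = -1*2686321/36 = -2686321/36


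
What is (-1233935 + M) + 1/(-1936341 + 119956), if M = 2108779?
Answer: 1589053518939/1816385 ≈ 8.7484e+5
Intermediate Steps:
(-1233935 + M) + 1/(-1936341 + 119956) = (-1233935 + 2108779) + 1/(-1936341 + 119956) = 874844 + 1/(-1816385) = 874844 - 1/1816385 = 1589053518939/1816385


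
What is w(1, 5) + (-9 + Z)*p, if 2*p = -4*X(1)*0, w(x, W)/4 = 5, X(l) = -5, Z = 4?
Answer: 20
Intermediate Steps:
w(x, W) = 20 (w(x, W) = 4*5 = 20)
p = 0 (p = (-4*(-5)*0)/2 = (20*0)/2 = (1/2)*0 = 0)
w(1, 5) + (-9 + Z)*p = 20 + (-9 + 4)*0 = 20 - 5*0 = 20 + 0 = 20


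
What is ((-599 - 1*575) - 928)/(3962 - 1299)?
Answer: -2102/2663 ≈ -0.78934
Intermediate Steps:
((-599 - 1*575) - 928)/(3962 - 1299) = ((-599 - 575) - 928)/2663 = (-1174 - 928)*(1/2663) = -2102*1/2663 = -2102/2663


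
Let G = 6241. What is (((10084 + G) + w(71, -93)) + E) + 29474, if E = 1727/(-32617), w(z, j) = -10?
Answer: 1493498086/32617 ≈ 45789.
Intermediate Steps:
E = -1727/32617 (E = 1727*(-1/32617) = -1727/32617 ≈ -0.052948)
(((10084 + G) + w(71, -93)) + E) + 29474 = (((10084 + 6241) - 10) - 1727/32617) + 29474 = ((16325 - 10) - 1727/32617) + 29474 = (16315 - 1727/32617) + 29474 = 532144628/32617 + 29474 = 1493498086/32617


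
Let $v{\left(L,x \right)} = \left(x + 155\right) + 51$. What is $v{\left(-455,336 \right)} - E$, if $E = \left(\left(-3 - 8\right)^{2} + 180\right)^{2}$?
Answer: $-90059$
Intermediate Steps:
$E = 90601$ ($E = \left(\left(-11\right)^{2} + 180\right)^{2} = \left(121 + 180\right)^{2} = 301^{2} = 90601$)
$v{\left(L,x \right)} = 206 + x$ ($v{\left(L,x \right)} = \left(155 + x\right) + 51 = 206 + x$)
$v{\left(-455,336 \right)} - E = \left(206 + 336\right) - 90601 = 542 - 90601 = -90059$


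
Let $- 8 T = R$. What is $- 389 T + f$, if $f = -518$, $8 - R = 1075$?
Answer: $- \frac{419207}{8} \approx -52401.0$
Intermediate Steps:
$R = -1067$ ($R = 8 - 1075 = -1067$)
$T = \frac{1067}{8}$ ($T = \left(- \frac{1}{8}\right) \left(-1067\right) = \frac{1067}{8} \approx 133.38$)
$- 389 T + f = \left(-389\right) \frac{1067}{8} - 518 = - \frac{415063}{8} - 518 = - \frac{419207}{8}$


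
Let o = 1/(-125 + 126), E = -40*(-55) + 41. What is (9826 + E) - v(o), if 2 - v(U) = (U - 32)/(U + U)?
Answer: 24099/2 ≈ 12050.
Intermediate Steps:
E = 2241 (E = 2200 + 41 = 2241)
o = 1 (o = 1/1 = 1)
v(U) = 2 - (-32 + U)/(2*U) (v(U) = 2 - (U - 32)/(U + U) = 2 - (-32 + U)/(2*U))
(9826 + E) - v(o) = (9826 + 2241) - (3/2 + 16/1) = 12067 - (3/2 + 16*1) = 12067 - (3/2 + 16) = 12067 - 1*35/2 = 12067 - 35/2 = 24099/2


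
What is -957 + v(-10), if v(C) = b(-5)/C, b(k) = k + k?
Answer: -956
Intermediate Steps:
b(k) = 2*k
v(C) = -10/C (v(C) = (2*(-5))/C = -10/C)
-957 + v(-10) = -957 - 10/(-10) = -957 - 10*(-⅒) = -957 + 1 = -956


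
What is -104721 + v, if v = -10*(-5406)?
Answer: -50661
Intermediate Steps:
v = 54060
-104721 + v = -104721 + 54060 = -50661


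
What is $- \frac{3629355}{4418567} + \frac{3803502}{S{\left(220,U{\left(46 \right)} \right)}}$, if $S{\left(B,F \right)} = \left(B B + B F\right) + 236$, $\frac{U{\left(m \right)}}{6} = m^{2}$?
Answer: $\frac{1082047845709}{2092748213942} \approx 0.51705$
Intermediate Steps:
$U{\left(m \right)} = 6 m^{2}$
$S{\left(B,F \right)} = 236 + B^{2} + B F$ ($S{\left(B,F \right)} = \left(B^{2} + B F\right) + 236 = 236 + B^{2} + B F$)
$- \frac{3629355}{4418567} + \frac{3803502}{S{\left(220,U{\left(46 \right)} \right)}} = - \frac{3629355}{4418567} + \frac{3803502}{236 + 220^{2} + 220 \cdot 6 \cdot 46^{2}} = \left(-3629355\right) \frac{1}{4418567} + \frac{3803502}{236 + 48400 + 220 \cdot 6 \cdot 2116} = - \frac{3629355}{4418567} + \frac{3803502}{236 + 48400 + 220 \cdot 12696} = - \frac{3629355}{4418567} + \frac{3803502}{236 + 48400 + 2793120} = - \frac{3629355}{4418567} + \frac{3803502}{2841756} = - \frac{3629355}{4418567} + 3803502 \cdot \frac{1}{2841756} = - \frac{3629355}{4418567} + \frac{633917}{473626} = \frac{1082047845709}{2092748213942}$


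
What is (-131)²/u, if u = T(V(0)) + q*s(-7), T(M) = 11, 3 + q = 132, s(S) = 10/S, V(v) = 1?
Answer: -120127/1213 ≈ -99.033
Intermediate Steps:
q = 129 (q = -3 + 132 = 129)
u = -1213/7 (u = 11 + 129*(10/(-7)) = 11 + 129*(10*(-⅐)) = 11 + 129*(-10/7) = 11 - 1290/7 = -1213/7 ≈ -173.29)
(-131)²/u = (-131)²/(-1213/7) = 17161*(-7/1213) = -120127/1213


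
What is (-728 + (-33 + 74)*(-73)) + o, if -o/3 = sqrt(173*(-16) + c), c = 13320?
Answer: -3721 - 6*sqrt(2638) ≈ -4029.2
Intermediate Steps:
o = -6*sqrt(2638) (o = -3*sqrt(173*(-16) + 13320) = -3*sqrt(-2768 + 13320) = -6*sqrt(2638) ≈ -308.17)
(-728 + (-33 + 74)*(-73)) + o = (-728 + (-33 + 74)*(-73)) - 6*sqrt(2638) = (-728 + 41*(-73)) - 6*sqrt(2638) = (-728 - 2993) - 6*sqrt(2638) = -3721 - 6*sqrt(2638)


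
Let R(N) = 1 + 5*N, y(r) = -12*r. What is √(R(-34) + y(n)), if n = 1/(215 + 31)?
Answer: I*√284171/41 ≈ 13.002*I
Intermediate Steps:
n = 1/246 ≈ 0.0040650
√(R(-34) + y(n)) = √((1 + 5*(-34)) - 12*1/246) = √((1 - 170) - 2/41) = √(-169 - 2/41) = √(-6931/41) = I*√284171/41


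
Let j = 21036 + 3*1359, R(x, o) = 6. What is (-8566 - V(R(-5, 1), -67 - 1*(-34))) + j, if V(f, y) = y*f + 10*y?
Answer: 17075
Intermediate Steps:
j = 25113 (j = 21036 + 4077 = 25113)
V(f, y) = 10*y + f*y (V(f, y) = f*y + 10*y = 10*y + f*y)
(-8566 - V(R(-5, 1), -67 - 1*(-34))) + j = (-8566 - (-67 - 1*(-34))*(10 + 6)) + 25113 = (-8566 - (-67 + 34)*16) + 25113 = (-8566 - (-33)*16) + 25113 = (-8566 - 1*(-528)) + 25113 = (-8566 + 528) + 25113 = -8038 + 25113 = 17075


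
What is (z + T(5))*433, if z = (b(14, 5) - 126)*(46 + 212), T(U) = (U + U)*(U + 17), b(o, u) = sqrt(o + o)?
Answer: -13980704 + 223428*sqrt(7) ≈ -1.3390e+7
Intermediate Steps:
b(o, u) = sqrt(2)*sqrt(o) (b(o, u) = sqrt(2*o) = sqrt(2)*sqrt(o))
T(U) = 2*U*(17 + U) (T(U) = (2*U)*(17 + U) = 2*U*(17 + U))
z = -32508 + 516*sqrt(7) (z = (sqrt(2)*sqrt(14) - 126)*(46 + 212) = (2*sqrt(7) - 126)*258 = (-126 + 2*sqrt(7))*258 = -32508 + 516*sqrt(7) ≈ -31143.)
(z + T(5))*433 = ((-32508 + 516*sqrt(7)) + 2*5*(17 + 5))*433 = ((-32508 + 516*sqrt(7)) + 2*5*22)*433 = ((-32508 + 516*sqrt(7)) + 220)*433 = (-32288 + 516*sqrt(7))*433 = -13980704 + 223428*sqrt(7)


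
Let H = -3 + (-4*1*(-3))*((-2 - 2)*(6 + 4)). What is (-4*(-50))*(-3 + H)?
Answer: -97200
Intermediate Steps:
H = -483 (H = -3 + (-4*(-3))*(-4*10) = -3 + 12*(-40) = -3 - 480 = -483)
(-4*(-50))*(-3 + H) = (-4*(-50))*(-3 - 483) = 200*(-486) = -97200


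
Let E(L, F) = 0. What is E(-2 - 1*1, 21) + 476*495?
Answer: 235620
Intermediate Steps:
E(-2 - 1*1, 21) + 476*495 = 0 + 476*495 = 0 + 235620 = 235620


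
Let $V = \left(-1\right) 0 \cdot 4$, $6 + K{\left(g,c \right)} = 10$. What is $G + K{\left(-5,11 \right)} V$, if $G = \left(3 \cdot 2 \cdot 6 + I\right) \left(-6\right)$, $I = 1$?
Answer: $-222$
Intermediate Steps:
$K{\left(g,c \right)} = 4$ ($K{\left(g,c \right)} = -6 + 10 = 4$)
$G = -222$ ($G = \left(3 \cdot 2 \cdot 6 + 1\right) \left(-6\right) = \left(6 \cdot 6 + 1\right) \left(-6\right) = \left(36 + 1\right) \left(-6\right) = 37 \left(-6\right) = -222$)
$V = 0$ ($V = 0 \cdot 4 = 0$)
$G + K{\left(-5,11 \right)} V = -222 + 4 \cdot 0 = -222 + 0 = -222$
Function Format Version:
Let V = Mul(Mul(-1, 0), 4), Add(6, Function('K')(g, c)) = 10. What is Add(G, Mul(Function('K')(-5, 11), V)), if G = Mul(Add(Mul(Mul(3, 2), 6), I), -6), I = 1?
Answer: -222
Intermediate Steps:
Function('K')(g, c) = 4 (Function('K')(g, c) = Add(-6, 10) = 4)
G = -222 (G = Mul(Add(Mul(Mul(3, 2), 6), 1), -6) = Mul(Add(Mul(6, 6), 1), -6) = Mul(Add(36, 1), -6) = Mul(37, -6) = -222)
V = 0 (V = Mul(0, 4) = 0)
Add(G, Mul(Function('K')(-5, 11), V)) = Add(-222, Mul(4, 0)) = Add(-222, 0) = -222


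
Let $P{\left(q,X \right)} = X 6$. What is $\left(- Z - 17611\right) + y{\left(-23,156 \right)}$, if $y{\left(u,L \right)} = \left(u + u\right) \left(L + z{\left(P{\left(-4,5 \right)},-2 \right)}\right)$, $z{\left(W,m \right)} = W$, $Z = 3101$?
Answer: $-29268$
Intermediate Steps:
$P{\left(q,X \right)} = 6 X$
$y{\left(u,L \right)} = 2 u \left(30 + L\right)$ ($y{\left(u,L \right)} = \left(u + u\right) \left(L + 6 \cdot 5\right) = 2 u \left(L + 30\right) = 2 u \left(30 + L\right)$)
$\left(- Z - 17611\right) + y{\left(-23,156 \right)} = \left(\left(-1\right) 3101 - 17611\right) + 2 \left(-23\right) \left(30 + 156\right) = \left(-3101 - 17611\right) + 2 \left(-23\right) 186 = -20712 - 8556 = -29268$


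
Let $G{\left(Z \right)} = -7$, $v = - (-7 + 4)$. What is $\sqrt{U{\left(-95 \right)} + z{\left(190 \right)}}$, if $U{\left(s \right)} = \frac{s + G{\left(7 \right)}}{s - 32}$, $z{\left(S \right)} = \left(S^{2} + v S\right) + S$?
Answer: $\frac{\sqrt{594527894}}{127} \approx 191.99$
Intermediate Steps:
$v = 3$ ($v = \left(-1\right) \left(-3\right) = 3$)
$z{\left(S \right)} = S^{2} + 4 S$ ($z{\left(S \right)} = \left(S^{2} + 3 S\right) + S = S^{2} + 4 S$)
$U{\left(s \right)} = \frac{-7 + s}{-32 + s}$ ($U{\left(s \right)} = \frac{s - 7}{s - 32} = \frac{-7 + s}{-32 + s}$)
$\sqrt{U{\left(-95 \right)} + z{\left(190 \right)}} = \sqrt{\frac{-7 - 95}{-32 - 95} + 190 \left(4 + 190\right)} = \sqrt{\frac{1}{-127} \left(-102\right) + 190 \cdot 194} = \sqrt{\left(- \frac{1}{127}\right) \left(-102\right) + 36860} = \sqrt{\frac{102}{127} + 36860} = \sqrt{\frac{4681322}{127}} = \frac{\sqrt{594527894}}{127}$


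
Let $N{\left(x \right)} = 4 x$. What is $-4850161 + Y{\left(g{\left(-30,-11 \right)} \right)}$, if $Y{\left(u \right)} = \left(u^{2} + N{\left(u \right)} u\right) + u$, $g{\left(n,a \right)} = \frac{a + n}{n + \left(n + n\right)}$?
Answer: $- \frac{7857258401}{1620} \approx -4.8502 \cdot 10^{6}$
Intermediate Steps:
$g{\left(n,a \right)} = \frac{a + n}{3 n}$ ($g{\left(n,a \right)} = \frac{a + n}{n + 2 n} = \frac{a + n}{3 n}$)
$Y{\left(u \right)} = u + 5 u^{2}$ ($Y{\left(u \right)} = \left(u^{2} + 4 u u\right) + u = \left(u^{2} + 4 u^{2}\right) + u = 5 u^{2} + u = u + 5 u^{2}$)
$-4850161 + Y{\left(g{\left(-30,-11 \right)} \right)} = -4850161 + \frac{-11 - 30}{3 \left(-30\right)} \left(1 + 5 \frac{-11 - 30}{3 \left(-30\right)}\right) = -4850161 + \frac{1}{3} \left(- \frac{1}{30}\right) \left(-41\right) \left(1 + 5 \cdot \frac{1}{3} \left(- \frac{1}{30}\right) \left(-41\right)\right) = -4850161 + \frac{41 \left(1 + 5 \cdot \frac{41}{90}\right)}{90} = -4850161 + \frac{41 \left(1 + \frac{41}{18}\right)}{90} = -4850161 + \frac{41}{90} \cdot \frac{59}{18} = -4850161 + \frac{2419}{1620} = - \frac{7857258401}{1620}$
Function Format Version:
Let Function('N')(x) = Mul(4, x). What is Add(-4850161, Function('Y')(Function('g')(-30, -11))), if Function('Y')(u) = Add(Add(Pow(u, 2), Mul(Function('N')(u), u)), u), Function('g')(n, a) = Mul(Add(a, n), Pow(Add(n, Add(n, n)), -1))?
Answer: Rational(-7857258401, 1620) ≈ -4.8502e+6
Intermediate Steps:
Function('g')(n, a) = Mul(Rational(1, 3), Pow(n, -1), Add(a, n)) (Function('g')(n, a) = Mul(Add(a, n), Pow(Add(n, Mul(2, n)), -1)) = Mul(Add(a, n), Pow(Mul(3, n), -1)) = Mul(Add(a, n), Mul(Rational(1, 3), Pow(n, -1))) = Mul(Rational(1, 3), Pow(n, -1), Add(a, n)))
Function('Y')(u) = Add(u, Mul(5, Pow(u, 2))) (Function('Y')(u) = Add(Add(Pow(u, 2), Mul(Mul(4, u), u)), u) = Add(Add(Pow(u, 2), Mul(4, Pow(u, 2))), u) = Add(Mul(5, Pow(u, 2)), u) = Add(u, Mul(5, Pow(u, 2))))
Add(-4850161, Function('Y')(Function('g')(-30, -11))) = Add(-4850161, Mul(Mul(Rational(1, 3), Pow(-30, -1), Add(-11, -30)), Add(1, Mul(5, Mul(Rational(1, 3), Pow(-30, -1), Add(-11, -30)))))) = Add(-4850161, Mul(Mul(Rational(1, 3), Rational(-1, 30), -41), Add(1, Mul(5, Mul(Rational(1, 3), Rational(-1, 30), -41))))) = Add(-4850161, Mul(Rational(41, 90), Add(1, Mul(5, Rational(41, 90))))) = Add(-4850161, Mul(Rational(41, 90), Add(1, Rational(41, 18)))) = Add(-4850161, Mul(Rational(41, 90), Rational(59, 18))) = Add(-4850161, Rational(2419, 1620)) = Rational(-7857258401, 1620)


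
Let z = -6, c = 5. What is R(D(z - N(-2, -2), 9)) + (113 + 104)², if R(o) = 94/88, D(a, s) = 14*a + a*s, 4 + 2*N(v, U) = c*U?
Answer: 2071963/44 ≈ 47090.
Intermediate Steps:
N(v, U) = -2 + 5*U/2 (N(v, U) = -2 + (5*U)/2 = -2 + 5*U/2)
R(o) = 47/44 (R(o) = 94*(1/88) = 47/44)
R(D(z - N(-2, -2), 9)) + (113 + 104)² = 47/44 + (113 + 104)² = 47/44 + 217² = 47/44 + 47089 = 2071963/44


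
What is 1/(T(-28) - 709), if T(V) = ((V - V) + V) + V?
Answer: -1/765 ≈ -0.0013072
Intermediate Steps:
T(V) = 2*V (T(V) = (0 + V) + V = V + V = 2*V)
1/(T(-28) - 709) = 1/(2*(-28) - 709) = 1/(-56 - 709) = 1/(-765) = -1/765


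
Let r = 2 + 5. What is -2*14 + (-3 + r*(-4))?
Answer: -59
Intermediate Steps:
r = 7
-2*14 + (-3 + r*(-4)) = -2*14 + (-3 + 7*(-4)) = -28 + (-3 - 28) = -28 - 31 = -59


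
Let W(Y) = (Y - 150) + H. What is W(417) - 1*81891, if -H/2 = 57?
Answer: -81738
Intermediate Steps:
H = -114 (H = -2*57 = -114)
W(Y) = -264 + Y (W(Y) = (Y - 150) - 114 = (-150 + Y) - 114 = -264 + Y)
W(417) - 1*81891 = (-264 + 417) - 1*81891 = 153 - 81891 = -81738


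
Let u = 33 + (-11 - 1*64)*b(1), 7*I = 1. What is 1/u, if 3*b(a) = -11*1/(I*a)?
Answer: 1/1958 ≈ 0.00051073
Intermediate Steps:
I = ⅐ (I = (⅐)*1 = ⅐ ≈ 0.14286)
b(a) = -77/(3*a) (b(a) = (-11*7/a)/3 = (-77/a)/3 = -77/(3*a))
u = 1958 (u = 33 + (-11 - 1*64)*(-77/3/1) = 33 + (-11 - 64)*(-77/3*1) = 33 - 75*(-77/3) = 33 + 1925 = 1958)
1/u = 1/1958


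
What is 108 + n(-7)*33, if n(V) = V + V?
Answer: -354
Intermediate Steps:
n(V) = 2*V
108 + n(-7)*33 = 108 + (2*(-7))*33 = 108 - 14*33 = 108 - 462 = -354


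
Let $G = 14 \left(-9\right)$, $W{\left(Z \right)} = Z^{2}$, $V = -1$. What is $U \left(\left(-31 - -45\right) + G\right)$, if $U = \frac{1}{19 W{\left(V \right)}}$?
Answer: $- \frac{112}{19} \approx -5.8947$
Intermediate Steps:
$G = -126$
$U = \frac{1}{19}$ ($U = \frac{1}{19 \left(-1\right)^{2}} = \frac{1}{19 \cdot 1} = \frac{1}{19} \approx 0.052632$)
$U \left(\left(-31 - -45\right) + G\right) = \frac{\left(-31 - -45\right) - 126}{19} = \frac{\left(-31 + 45\right) - 126}{19} = \frac{14 - 126}{19} = \frac{1}{19} \left(-112\right) = - \frac{112}{19}$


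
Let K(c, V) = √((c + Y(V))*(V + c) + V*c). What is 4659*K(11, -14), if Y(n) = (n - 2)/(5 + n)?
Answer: 1553*I*√1731 ≈ 64613.0*I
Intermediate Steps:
Y(n) = (-2 + n)/(5 + n)
K(c, V) = √(V*c + (V + c)*(c + (-2 + V)/(5 + V))) (K(c, V) = √((c + (-2 + V)/(5 + V))*(V + c) + V*c) = √((V + c)*(c + (-2 + V)/(5 + V)) + V*c) = √(V*c + (V + c)*(c + (-2 + V)/(5 + V))))
4659*K(11, -14) = 4659*√((-14*(-2 - 14) + 11*(-2 - 14) + 11*(5 - 14)*(11 + 2*(-14)))/(5 - 14)) = 4659*√((-14*(-16) + 11*(-16) + 11*(-9)*(11 - 28))/(-9)) = 4659*√(-(224 - 176 + 11*(-9)*(-17))/9) = 4659*√(-(224 - 176 + 1683)/9) = 4659*√(-⅑*1731) = 4659*√(-577/3) = 4659*(I*√1731/3) = 1553*I*√1731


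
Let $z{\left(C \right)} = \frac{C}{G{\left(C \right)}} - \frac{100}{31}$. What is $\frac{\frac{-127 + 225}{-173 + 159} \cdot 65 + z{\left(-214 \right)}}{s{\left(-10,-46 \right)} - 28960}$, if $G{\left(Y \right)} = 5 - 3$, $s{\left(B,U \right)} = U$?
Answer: $\frac{8761}{449593} \approx 0.019487$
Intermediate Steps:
$G{\left(Y \right)} = 2$
$z{\left(C \right)} = - \frac{100}{31} + \frac{C}{2}$ ($z{\left(C \right)} = \frac{C}{2} - \frac{100}{31} = - \frac{100}{31} + \frac{C}{2}$)
$\frac{\frac{-127 + 225}{-173 + 159} \cdot 65 + z{\left(-214 \right)}}{s{\left(-10,-46 \right)} - 28960} = \frac{\frac{-127 + 225}{-173 + 159} \cdot 65 + \left(- \frac{100}{31} + \frac{1}{2} \left(-214\right)\right)}{-46 - 28960} = \frac{\frac{98}{-14} \cdot 65 - \frac{3417}{31}}{-29006} = \left(98 \left(- \frac{1}{14}\right) 65 - \frac{3417}{31}\right) \left(- \frac{1}{29006}\right) = \left(\left(-7\right) 65 - \frac{3417}{31}\right) \left(- \frac{1}{29006}\right) = \left(-455 - \frac{3417}{31}\right) \left(- \frac{1}{29006}\right) = \left(- \frac{17522}{31}\right) \left(- \frac{1}{29006}\right) = \frac{8761}{449593}$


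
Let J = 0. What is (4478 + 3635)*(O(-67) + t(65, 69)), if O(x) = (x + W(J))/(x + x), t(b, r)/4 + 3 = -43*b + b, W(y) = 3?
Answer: -5942058556/67 ≈ -8.8687e+7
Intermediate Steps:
t(b, r) = -12 - 168*b (t(b, r) = -12 + 4*(-43*b + b) = -12 + 4*(-42*b) = -12 - 168*b)
O(x) = (3 + x)/(2*x) (O(x) = (x + 3)/(x + x) = (3 + x)/((2*x)) = (3 + x)*(1/(2*x)) = (3 + x)/(2*x))
(4478 + 3635)*(O(-67) + t(65, 69)) = (4478 + 3635)*((½)*(3 - 67)/(-67) + (-12 - 168*65)) = 8113*((½)*(-1/67)*(-64) + (-12 - 10920)) = 8113*(32/67 - 10932) = 8113*(-732412/67) = -5942058556/67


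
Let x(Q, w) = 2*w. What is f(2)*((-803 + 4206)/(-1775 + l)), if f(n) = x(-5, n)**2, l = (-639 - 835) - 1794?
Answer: -1328/123 ≈ -10.797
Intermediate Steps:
l = -3268 (l = -1474 - 1794 = -3268)
f(n) = 4*n**2 (f(n) = (2*n)**2 = 4*n**2)
f(2)*((-803 + 4206)/(-1775 + l)) = (4*2**2)*((-803 + 4206)/(-1775 - 3268)) = (4*4)*(3403/(-5043)) = 16*(3403*(-1/5043)) = 16*(-83/123) = -1328/123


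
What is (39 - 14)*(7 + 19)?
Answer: 650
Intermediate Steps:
(39 - 14)*(7 + 19) = 25*26 = 650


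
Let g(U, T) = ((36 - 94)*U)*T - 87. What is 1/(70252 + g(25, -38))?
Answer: 1/125265 ≈ 7.9831e-6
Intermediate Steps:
g(U, T) = -87 - 58*T*U (g(U, T) = (-58*U)*T - 87 = -58*T*U - 87 = -87 - 58*T*U)
1/(70252 + g(25, -38)) = 1/(70252 + (-87 - 58*(-38)*25)) = 1/(70252 + (-87 + 55100)) = 1/(70252 + 55013) = 1/125265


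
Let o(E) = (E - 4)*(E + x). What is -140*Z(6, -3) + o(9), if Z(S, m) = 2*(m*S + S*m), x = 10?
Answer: 10175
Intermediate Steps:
o(E) = (-4 + E)*(10 + E) (o(E) = (E - 4)*(E + 10) = (-4 + E)*(10 + E))
Z(S, m) = 4*S*m (Z(S, m) = 2*(S*m + S*m) = 2*(2*S*m) = 4*S*m)
-140*Z(6, -3) + o(9) = -560*6*(-3) + (-40 + 9**2 + 6*9) = -140*(-72) + (-40 + 81 + 54) = 10080 + 95 = 10175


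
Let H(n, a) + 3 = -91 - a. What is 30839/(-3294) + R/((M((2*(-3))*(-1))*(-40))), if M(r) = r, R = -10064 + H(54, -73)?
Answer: 860621/26352 ≈ 32.659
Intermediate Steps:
H(n, a) = -94 - a (H(n, a) = -3 + (-91 - a) = -94 - a)
R = -10085 (R = -10064 + (-94 - 1*(-73)) = -10064 + (-94 + 73) = -10064 - 21 = -10085)
30839/(-3294) + R/((M((2*(-3))*(-1))*(-40))) = 30839/(-3294) - 10085/(((2*(-3))*(-1))*(-40)) = 30839*(-1/3294) - 10085/(-6*(-1)*(-40)) = -30839/3294 - 10085/(6*(-40)) = -30839/3294 - 10085/(-240) = -30839/3294 - 10085*(-1/240) = -30839/3294 + 2017/48 = 860621/26352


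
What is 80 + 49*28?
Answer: 1452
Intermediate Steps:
80 + 49*28 = 80 + 1372 = 1452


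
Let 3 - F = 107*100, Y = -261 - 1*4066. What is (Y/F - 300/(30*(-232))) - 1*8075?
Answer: -10019324483/1240852 ≈ -8074.6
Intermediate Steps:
Y = -4327 (Y = -261 - 4066 = -4327)
F = -10697 (F = 3 - 107*100 = 3 - 1*10700 = 3 - 10700 = -10697)
(Y/F - 300/(30*(-232))) - 1*8075 = (-4327/(-10697) - 300/(30*(-232))) - 1*8075 = (-4327*(-1/10697) - 300/(-6960)) - 8075 = (4327/10697 - 300*(-1/6960)) - 8075 = (4327/10697 + 5/116) - 8075 = 555417/1240852 - 8075 = -10019324483/1240852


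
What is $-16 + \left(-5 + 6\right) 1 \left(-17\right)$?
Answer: $-33$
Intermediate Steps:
$-16 + \left(-5 + 6\right) 1 \left(-17\right) = -16 + 1 \cdot 1 \left(-17\right) = -16 + 1 \left(-17\right) = -16 - 17 = -33$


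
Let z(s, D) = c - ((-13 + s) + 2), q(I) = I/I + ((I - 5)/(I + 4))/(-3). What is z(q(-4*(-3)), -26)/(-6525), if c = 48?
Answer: -2791/313200 ≈ -0.0089112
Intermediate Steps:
q(I) = 1 - (-5 + I)/(3*(4 + I)) (q(I) = 1 + ((-5 + I)/(4 + I))*(-⅓) = 1 - (-5 + I)/(3*(4 + I)))
z(s, D) = 59 - s (z(s, D) = 48 - ((-13 + s) + 2) = 48 - (-11 + s) = 48 + (11 - s) = 59 - s)
z(q(-4*(-3)), -26)/(-6525) = (59 - (17 + 2*(-4*(-3)))/(3*(4 - 4*(-3))))/(-6525) = (59 - (17 + 2*12)/(3*(4 + 12)))*(-1/6525) = (59 - (17 + 24)/(3*16))*(-1/6525) = (59 - 41/(3*16))*(-1/6525) = (59 - 1*41/48)*(-1/6525) = (59 - 41/48)*(-1/6525) = (2791/48)*(-1/6525) = -2791/313200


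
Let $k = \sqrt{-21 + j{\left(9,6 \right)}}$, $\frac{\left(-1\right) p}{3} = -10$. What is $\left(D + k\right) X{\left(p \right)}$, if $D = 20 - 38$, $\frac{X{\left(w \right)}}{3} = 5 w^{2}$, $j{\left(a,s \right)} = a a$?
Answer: $-243000 + 27000 \sqrt{15} \approx -1.3843 \cdot 10^{5}$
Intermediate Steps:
$p = 30$ ($p = \left(-3\right) \left(-10\right) = 30$)
$j{\left(a,s \right)} = a^{2}$
$X{\left(w \right)} = 15 w^{2}$ ($X{\left(w \right)} = 3 \cdot 5 w^{2} = 15 w^{2}$)
$k = 2 \sqrt{15}$ ($k = \sqrt{-21 + 9^{2}} = \sqrt{-21 + 81} = \sqrt{60} = 2 \sqrt{15} \approx 7.746$)
$D = -18$
$\left(D + k\right) X{\left(p \right)} = \left(-18 + 2 \sqrt{15}\right) 15 \cdot 30^{2} = \left(-18 + 2 \sqrt{15}\right) 15 \cdot 900 = \left(-18 + 2 \sqrt{15}\right) 13500 = -243000 + 27000 \sqrt{15}$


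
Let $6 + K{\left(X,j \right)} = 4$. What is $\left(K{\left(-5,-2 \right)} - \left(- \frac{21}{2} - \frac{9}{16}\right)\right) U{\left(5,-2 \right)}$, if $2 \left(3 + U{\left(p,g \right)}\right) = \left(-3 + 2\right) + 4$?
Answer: $- \frac{435}{32} \approx -13.594$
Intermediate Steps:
$K{\left(X,j \right)} = -2$ ($K{\left(X,j \right)} = -6 + 4 = -2$)
$U{\left(p,g \right)} = - \frac{3}{2}$ ($U{\left(p,g \right)} = -3 + \frac{\left(-3 + 2\right) + 4}{2} = -3 + \frac{-1 + 4}{2} = -3 + \frac{1}{2} \cdot 3 = -3 + \frac{3}{2} = - \frac{3}{2}$)
$\left(K{\left(-5,-2 \right)} - \left(- \frac{21}{2} - \frac{9}{16}\right)\right) U{\left(5,-2 \right)} = \left(-2 - \left(- \frac{21}{2} - \frac{9}{16}\right)\right) \left(- \frac{3}{2}\right) = \left(-2 - - \frac{177}{16}\right) \left(- \frac{3}{2}\right) = \left(-2 + \left(\frac{21}{2} + \frac{9}{16}\right)\right) \left(- \frac{3}{2}\right) = \left(-2 + \frac{177}{16}\right) \left(- \frac{3}{2}\right) = \frac{145}{16} \left(- \frac{3}{2}\right) = - \frac{435}{32}$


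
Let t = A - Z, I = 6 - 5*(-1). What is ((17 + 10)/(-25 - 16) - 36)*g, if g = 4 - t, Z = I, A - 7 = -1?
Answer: -13527/41 ≈ -329.93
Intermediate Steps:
I = 11 (I = 6 + 5 = 11)
A = 6 (A = 7 - 1 = 6)
Z = 11
t = -5 (t = 6 - 1*11 = 6 - 11 = -5)
g = 9 (g = 4 - 1*(-5) = 4 + 5 = 9)
((17 + 10)/(-25 - 16) - 36)*g = ((17 + 10)/(-25 - 16) - 36)*9 = (27/(-41) - 36)*9 = (27*(-1/41) - 36)*9 = (-27/41 - 36)*9 = -1503/41*9 = -13527/41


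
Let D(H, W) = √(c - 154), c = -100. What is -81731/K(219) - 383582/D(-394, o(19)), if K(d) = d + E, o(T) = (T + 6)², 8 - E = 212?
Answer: -81731/15 + 191791*I*√254/127 ≈ -5448.7 + 24068.0*I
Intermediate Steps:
E = -204 (E = 8 - 1*212 = 8 - 212 = -204)
o(T) = (6 + T)²
D(H, W) = I*√254 (D(H, W) = √(-100 - 154) = √(-254) = I*√254)
K(d) = -204 + d (K(d) = d - 204 = -204 + d)
-81731/K(219) - 383582/D(-394, o(19)) = -81731/(-204 + 219) - 383582*(-I*√254/254) = -81731/15 - (-191791)*I*√254/127 = -81731*1/15 + 191791*I*√254/127 = -81731/15 + 191791*I*√254/127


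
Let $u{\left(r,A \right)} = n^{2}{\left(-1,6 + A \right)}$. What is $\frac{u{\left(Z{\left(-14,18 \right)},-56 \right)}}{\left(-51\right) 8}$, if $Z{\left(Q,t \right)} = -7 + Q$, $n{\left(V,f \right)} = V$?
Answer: $- \frac{1}{408} \approx -0.002451$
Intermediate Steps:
$u{\left(r,A \right)} = 1$ ($u{\left(r,A \right)} = \left(-1\right)^{2} = 1$)
$\frac{u{\left(Z{\left(-14,18 \right)},-56 \right)}}{\left(-51\right) 8} = 1 \frac{1}{\left(-51\right) 8} = 1 \frac{1}{-408} = 1 \left(- \frac{1}{408}\right) = - \frac{1}{408}$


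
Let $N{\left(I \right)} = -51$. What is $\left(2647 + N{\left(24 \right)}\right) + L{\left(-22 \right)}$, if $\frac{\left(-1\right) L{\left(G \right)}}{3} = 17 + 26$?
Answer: $2467$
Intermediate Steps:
$L{\left(G \right)} = -129$ ($L{\left(G \right)} = - 3 \left(17 + 26\right) = \left(-3\right) 43 = -129$)
$\left(2647 + N{\left(24 \right)}\right) + L{\left(-22 \right)} = \left(2647 - 51\right) - 129 = 2596 - 129 = 2467$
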